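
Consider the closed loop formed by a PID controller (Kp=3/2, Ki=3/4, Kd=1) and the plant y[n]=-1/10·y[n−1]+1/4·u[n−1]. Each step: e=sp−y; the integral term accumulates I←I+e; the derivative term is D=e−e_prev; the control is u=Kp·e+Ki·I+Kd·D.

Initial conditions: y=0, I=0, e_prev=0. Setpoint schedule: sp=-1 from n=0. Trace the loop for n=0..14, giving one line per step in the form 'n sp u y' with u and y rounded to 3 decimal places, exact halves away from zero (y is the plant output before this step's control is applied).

(exact arithmetic carried between steps; '≈' marks a value shown rounded to 6 d.p. or computed from one; I and e_prev carry over from the previous line; the table rounds u and y to 3 d.p., halves away from zero)
n=0: y=0, sp=-1, e=sp−y=-1; I=-1, D=e−e_prev=-1; u=3/2·(-1)+3/4·(-1)+1·(-1)=-3.25; next y=-1/10·0+1/4·(-3.25)=-0.8125
n=1: y=-0.8125, sp=-1, e=sp−y=-0.1875; I=-1.1875, D=e−e_prev=0.8125; u=3/2·(-0.1875)+3/4·(-1.1875)+1·0.8125=-0.359375; next y=-1/10·(-0.8125)+1/4·(-0.359375)≈-0.008594
n=2: y≈-0.008594, sp=-1, e=sp−y≈-0.991406; I≈-2.178906, D=e−e_prev≈-0.803906; u=3/2·(-0.991406)+3/4·(-2.178906)+1·(-0.803906)≈-3.925195; next y=-1/10·(-0.008594)+1/4·(-3.925195)≈-0.980439
n=3: y≈-0.980439, sp=-1, e=sp−y≈-0.019561; I≈-2.198467, D=e−e_prev≈0.971846; u=3/2·(-0.019561)+3/4·(-2.198467)+1·0.971846≈-0.706345; next y=-1/10·(-0.980439)+1/4·(-0.706345)≈-0.078542
n=4: y≈-0.078542, sp=-1, e=sp−y≈-0.921458; I≈-3.119924, D=e−e_prev≈-0.901897; u=3/2·(-0.921458)+3/4·(-3.119924)+1·(-0.901897)≈-4.624027; next y=-1/10·(-0.078542)+1/4·(-4.624027)≈-1.148152
n=5: y≈-1.148152, sp=-1, e=sp−y≈0.148152; I≈-2.971772, D=e−e_prev≈1.069610; u=3/2·0.148152+3/4·(-2.971772)+1·1.069610≈-0.936990; next y=-1/10·(-1.148152)+1/4·(-0.936990)≈-0.119432
n=6: y≈-0.119432, sp=-1, e=sp−y≈-0.880568; I≈-3.852340, D=e−e_prev≈-1.028720; u=3/2·(-0.880568)+3/4·(-3.852340)+1·(-1.028720)≈-5.238827; next y=-1/10·(-0.119432)+1/4·(-5.238827)≈-1.297763
n=7: y≈-1.297763, sp=-1, e=sp−y≈0.297763; I≈-3.554576, D=e−e_prev≈1.178331; u=3/2·0.297763+3/4·(-3.554576)+1·1.178331≈-1.040956; next y=-1/10·(-1.297763)+1/4·(-1.040956)≈-0.130463
n=8: y≈-0.130463, sp=-1, e=sp−y≈-0.869537; I≈-4.424114, D=e−e_prev≈-1.167301; u=3/2·(-0.869537)+3/4·(-4.424114)+1·(-1.167301)≈-5.789692; next y=-1/10·(-0.130463)+1/4·(-5.789692)≈-1.434377
n=9: y≈-1.434377, sp=-1, e=sp−y≈0.434377; I≈-3.989737, D=e−e_prev≈1.303914; u=3/2·0.434377+3/4·(-3.989737)+1·1.303914≈-1.036823; next y=-1/10·(-1.434377)+1/4·(-1.036823)≈-0.115768
n=10: y≈-0.115768, sp=-1, e=sp−y≈-0.884232; I≈-4.873969, D=e−e_prev≈-1.318609; u=3/2·(-0.884232)+3/4·(-4.873969)+1·(-1.318609)≈-6.300433; next y=-1/10·(-0.115768)+1/4·(-6.300433)≈-1.563531
n=11: y≈-1.563531, sp=-1, e=sp−y≈0.563531; I≈-4.310437, D=e−e_prev≈1.447763; u=3/2·0.563531+3/4·(-4.310437)+1·1.447763≈-0.939768; next y=-1/10·(-1.563531)+1/4·(-0.939768)≈-0.078589
n=12: y≈-0.078589, sp=-1, e=sp−y≈-0.921411; I≈-5.231849, D=e−e_prev≈-1.484943; u=3/2·(-0.921411)+3/4·(-5.231849)+1·(-1.484943)≈-6.790946; next y=-1/10·(-0.078589)+1/4·(-6.790946)≈-1.689878
n=13: y≈-1.689878, sp=-1, e=sp−y≈0.689878; I≈-4.541971, D=e−e_prev≈1.611289; u=3/2·0.689878+3/4·(-4.541971)+1·1.611289≈-0.760373; next y=-1/10·(-1.689878)+1/4·(-0.760373)≈-0.021106
n=14: y≈-0.021106, sp=-1, e=sp−y≈-0.978894; I≈-5.520865, D=e−e_prev≈-1.668772; u=3/2·(-0.978894)+3/4·(-5.520865)+1·(-1.668772)≈-7.277763; next y=-1/10·(-0.021106)+1/4·(-7.277763)≈-1.817330

0 -1 -3.250 0.000
1 -1 -0.359 -0.813
2 -1 -3.925 -0.009
3 -1 -0.706 -0.980
4 -1 -4.624 -0.079
5 -1 -0.937 -1.148
6 -1 -5.239 -0.119
7 -1 -1.041 -1.298
8 -1 -5.790 -0.130
9 -1 -1.037 -1.434
10 -1 -6.300 -0.116
11 -1 -0.940 -1.564
12 -1 -6.791 -0.079
13 -1 -0.760 -1.690
14 -1 -7.278 -0.021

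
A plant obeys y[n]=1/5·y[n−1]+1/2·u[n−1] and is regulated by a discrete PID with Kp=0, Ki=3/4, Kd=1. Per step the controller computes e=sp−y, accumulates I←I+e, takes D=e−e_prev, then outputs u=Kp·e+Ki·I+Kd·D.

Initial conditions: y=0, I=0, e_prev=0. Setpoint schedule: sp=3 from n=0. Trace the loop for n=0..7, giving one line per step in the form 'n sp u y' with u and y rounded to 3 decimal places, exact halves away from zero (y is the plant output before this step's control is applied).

(exact arithmetic carried between steps; '≈' marks a value shown rounded to 6 d.p. or computed from one; I and e_prev carry over from the previous line; the table rounds u and y to 3 d.p., halves away from zero)
n=0: y=0, sp=3, e=sp−y=3; I=3, D=e−e_prev=3; u=0·3+3/4·3+1·3=5.25; next y=1/5·0+1/2·5.25=2.625
n=1: y=2.625, sp=3, e=sp−y=0.375; I=3.375, D=e−e_prev=-2.625; u=0·0.375+3/4·3.375+1·(-2.625)=-0.09375; next y=1/5·2.625+1/2·(-0.09375)=0.478125
n=2: y=0.478125, sp=3, e=sp−y=2.521875; I=5.896875, D=e−e_prev=2.146875; u=0·2.521875+3/4·5.896875+1·2.146875≈6.569531; next y=1/5·0.478125+1/2·6.569531≈3.380391
n=3: y≈3.380391, sp=3, e=sp−y≈-0.380391; I≈5.516484, D=e−e_prev≈-2.902266; u=0·(-0.380391)+3/4·5.516484+1·(-2.902266)≈1.235098; next y=1/5·3.380391+1/2·1.235098≈1.293627
n=4: y≈1.293627, sp=3, e=sp−y≈1.706373; I≈7.222857, D=e−e_prev≈2.086764; u=0·1.706373+3/4·7.222857+1·2.086764≈7.503907; next y=1/5·1.293627+1/2·7.503907≈4.010679
n=5: y≈4.010679, sp=3, e=sp−y≈-1.010679; I≈6.212179, D=e−e_prev≈-2.717052; u=0·(-1.010679)+3/4·6.212179+1·(-2.717052)≈1.942082; next y=1/5·4.010679+1/2·1.942082≈1.773177
n=6: y≈1.773177, sp=3, e=sp−y≈1.226823; I≈7.439002, D=e−e_prev≈2.237502; u=0·1.226823+3/4·7.439002+1·2.237502≈7.816753; next y=1/5·1.773177+1/2·7.816753≈4.263012
n=7: y≈4.263012, sp=3, e=sp−y≈-1.263012; I≈6.175990, D=e−e_prev≈-2.489835; u=0·(-1.263012)+3/4·6.175990+1·(-2.489835)≈2.142157; next y=1/5·4.263012+1/2·2.142157≈1.923681

0 3 5.250 0.000
1 3 -0.094 2.625
2 3 6.570 0.478
3 3 1.235 3.380
4 3 7.504 1.294
5 3 1.942 4.011
6 3 7.817 1.773
7 3 2.142 4.263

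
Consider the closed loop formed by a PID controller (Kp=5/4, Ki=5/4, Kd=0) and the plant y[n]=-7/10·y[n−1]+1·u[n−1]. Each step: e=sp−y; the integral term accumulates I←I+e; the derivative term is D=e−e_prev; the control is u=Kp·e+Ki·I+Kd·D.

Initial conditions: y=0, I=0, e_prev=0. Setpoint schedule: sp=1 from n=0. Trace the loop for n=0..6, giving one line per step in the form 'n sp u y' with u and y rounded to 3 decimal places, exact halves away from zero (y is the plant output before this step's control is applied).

0 1 2.500 0.000
1 1 -2.500 2.500
2 1 12.500 -4.250
3 1 -30.250 15.475
4 1 93.050 -41.083
5 1 -261.573 121.808
6 1 759.032 -346.838

(exact arithmetic carried between steps; '≈' marks a value shown rounded to 6 d.p. or computed from one; I and e_prev carry over from the previous line; the table rounds u and y to 3 d.p., halves away from zero)
n=0: y=0, sp=1, e=sp−y=1; I=1, D=e−e_prev=1; u=5/4·1+5/4·1+0·1=2.5; next y=-7/10·0+1·2.5=2.5
n=1: y=2.5, sp=1, e=sp−y=-1.5; I=-0.5, D=e−e_prev=-2.5; u=5/4·(-1.5)+5/4·(-0.5)+0·(-2.5)=-2.5; next y=-7/10·2.5+1·(-2.5)=-4.25
n=2: y=-4.25, sp=1, e=sp−y=5.25; I=4.75, D=e−e_prev=6.75; u=5/4·5.25+5/4·4.75+0·6.75=12.5; next y=-7/10·(-4.25)+1·12.5=15.475
n=3: y=15.475, sp=1, e=sp−y=-14.475; I=-9.725, D=e−e_prev=-19.725; u=5/4·(-14.475)+5/4·(-9.725)+0·(-19.725)=-30.25; next y=-7/10·15.475+1·(-30.25)=-41.0825
n=4: y=-41.0825, sp=1, e=sp−y=42.0825; I=32.3575, D=e−e_prev=56.5575; u=5/4·42.0825+5/4·32.3575+0·56.5575=93.05; next y=-7/10·(-41.0825)+1·93.05=121.80775
n=5: y=121.80775, sp=1, e=sp−y=-120.80775; I=-88.45025, D=e−e_prev=-162.89025; u=5/4·(-120.80775)+5/4·(-88.45025)+0·(-162.89025)=-261.5725; next y=-7/10·121.80775+1·(-261.5725)=-346.837925
n=6: y=-346.837925, sp=1, e=sp−y=347.837925; I=259.387675, D=e−e_prev=468.645675; u=5/4·347.837925+5/4·259.387675+0·468.645675=759.032; next y=-7/10·(-346.837925)+1·759.032≈1001.818548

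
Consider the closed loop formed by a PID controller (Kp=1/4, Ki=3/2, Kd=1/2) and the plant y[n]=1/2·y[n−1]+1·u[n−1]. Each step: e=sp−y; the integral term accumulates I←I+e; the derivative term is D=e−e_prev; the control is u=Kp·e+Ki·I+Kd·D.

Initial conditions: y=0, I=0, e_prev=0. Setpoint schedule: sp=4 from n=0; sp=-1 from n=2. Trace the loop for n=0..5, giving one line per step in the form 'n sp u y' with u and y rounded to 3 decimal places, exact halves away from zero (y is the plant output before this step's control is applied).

0 4 9.000 0.000
1 4 -7.250 9.000
2 -1 4.938 -2.750
3 -1 -10.016 3.563
4 -1 12.840 -8.234
5 -1 -20.360 8.723

(exact arithmetic carried between steps; '≈' marks a value shown rounded to 6 d.p. or computed from one; I and e_prev carry over from the previous line; the table rounds u and y to 3 d.p., halves away from zero)
n=0: y=0, sp=4, e=sp−y=4; I=4, D=e−e_prev=4; u=1/4·4+3/2·4+1/2·4=9; next y=1/2·0+1·9=9
n=1: y=9, sp=4, e=sp−y=-5; I=-1, D=e−e_prev=-9; u=1/4·(-5)+3/2·(-1)+1/2·(-9)=-7.25; next y=1/2·9+1·(-7.25)=-2.75
n=2: y=-2.75, sp=-1, e=sp−y=1.75; I=0.75, D=e−e_prev=6.75; u=1/4·1.75+3/2·0.75+1/2·6.75=4.9375; next y=1/2·(-2.75)+1·4.9375=3.5625
n=3: y=3.5625, sp=-1, e=sp−y=-4.5625; I=-3.8125, D=e−e_prev=-6.3125; u=1/4·(-4.5625)+3/2·(-3.8125)+1/2·(-6.3125)=-10.015625; next y=1/2·3.5625+1·(-10.015625)=-8.234375
n=4: y=-8.234375, sp=-1, e=sp−y=7.234375; I=3.421875, D=e−e_prev=11.796875; u=1/4·7.234375+3/2·3.421875+1/2·11.796875≈12.839844; next y=1/2·(-8.234375)+1·12.839844≈8.722656
n=5: y≈8.722656, sp=-1, e=sp−y≈-9.722656; I≈-6.300781, D=e−e_prev≈-16.957031; u=1/4·(-9.722656)+3/2·(-6.300781)+1/2·(-16.957031)≈-20.360352; next y=1/2·8.722656+1·(-20.360352)≈-15.999023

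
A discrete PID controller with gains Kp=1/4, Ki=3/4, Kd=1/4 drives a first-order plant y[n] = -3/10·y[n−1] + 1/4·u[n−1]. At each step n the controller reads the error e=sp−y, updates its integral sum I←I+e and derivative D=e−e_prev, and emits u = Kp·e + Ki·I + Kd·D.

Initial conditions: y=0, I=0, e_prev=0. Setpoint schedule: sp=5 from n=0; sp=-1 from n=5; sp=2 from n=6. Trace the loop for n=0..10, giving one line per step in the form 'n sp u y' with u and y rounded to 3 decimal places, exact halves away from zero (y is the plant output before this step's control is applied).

(exact arithmetic carried between steps; '≈' marks a value shown rounded to 6 d.p. or computed from one; I and e_prev carry over from the previous line; the table rounds u and y to 3 d.p., halves away from zero)
n=0: y=0, sp=5, e=sp−y=5; I=5, D=e−e_prev=5; u=1/4·5+3/4·5+1/4·5=6.25; next y=-3/10·0+1/4·6.25=1.5625
n=1: y=1.5625, sp=5, e=sp−y=3.4375; I=8.4375, D=e−e_prev=-1.5625; u=1/4·3.4375+3/4·8.4375+1/4·(-1.5625)=6.796875; next y=-3/10·1.5625+1/4·6.796875≈1.230469
n=2: y≈1.230469, sp=5, e=sp−y≈3.769531; I≈12.207031, D=e−e_prev≈0.332031; u=1/4·3.769531+3/4·12.207031+1/4·0.332031≈10.180664; next y=-3/10·1.230469+1/4·10.180664≈2.176025
n=3: y≈2.176025, sp=5, e=sp−y≈2.823975; I≈15.031006, D=e−e_prev≈-0.945557; u=1/4·2.823975+3/4·15.031006+1/4·(-0.945557)≈11.742859; next y=-3/10·2.176025+1/4·11.742859≈2.282907
n=4: y≈2.282907, sp=5, e=sp−y≈2.717093; I≈17.748099, D=e−e_prev≈-0.106882; u=1/4·2.717093+3/4·17.748099+1/4·(-0.106882)≈13.963627; next y=-3/10·2.282907+1/4·13.963627≈2.806035
n=5: y≈2.806035, sp=-1, e=sp−y≈-3.806035; I≈13.942064, D=e−e_prev≈-6.523127; u=1/4·(-3.806035)+3/4·13.942064+1/4·(-6.523127)≈7.874258; next y=-3/10·2.806035+1/4·7.874258≈1.126754
n=6: y≈1.126754, sp=2, e=sp−y≈0.873246; I≈14.815310, D=e−e_prev≈4.679281; u=1/4·0.873246+3/4·14.815310+1/4·4.679281≈12.499614; next y=-3/10·1.126754+1/4·12.499614≈2.786877
n=7: y≈2.786877, sp=2, e=sp−y≈-0.786877; I≈14.028433, D=e−e_prev≈-1.660123; u=1/4·(-0.786877)+3/4·14.028433+1/4·(-1.660123)≈9.909574; next y=-3/10·2.786877+1/4·9.909574≈1.641330
n=8: y≈1.641330, sp=2, e=sp−y≈0.358670; I≈14.387102, D=e−e_prev≈1.145547; u=1/4·0.358670+3/4·14.387102+1/4·1.145547≈11.166381; next y=-3/10·1.641330+1/4·11.166381≈2.299196
n=9: y≈2.299196, sp=2, e=sp−y≈-0.299196; I≈14.087906, D=e−e_prev≈-0.657866; u=1/4·(-0.299196)+3/4·14.087906+1/4·(-0.657866)≈10.326664; next y=-3/10·2.299196+1/4·10.326664≈1.891907
n=10: y≈1.891907, sp=2, e=sp−y≈0.108093; I≈14.195999, D=e−e_prev≈0.407289; u=1/4·0.108093+3/4·14.195999+1/4·0.407289≈10.775845; next y=-3/10·1.891907+1/4·10.775845≈2.126389

0 5 6.250 0.000
1 5 6.797 1.563
2 5 10.181 1.230
3 5 11.743 2.176
4 5 13.964 2.283
5 -1 7.874 2.806
6 2 12.500 1.127
7 2 9.910 2.787
8 2 11.166 1.641
9 2 10.327 2.299
10 2 10.776 1.892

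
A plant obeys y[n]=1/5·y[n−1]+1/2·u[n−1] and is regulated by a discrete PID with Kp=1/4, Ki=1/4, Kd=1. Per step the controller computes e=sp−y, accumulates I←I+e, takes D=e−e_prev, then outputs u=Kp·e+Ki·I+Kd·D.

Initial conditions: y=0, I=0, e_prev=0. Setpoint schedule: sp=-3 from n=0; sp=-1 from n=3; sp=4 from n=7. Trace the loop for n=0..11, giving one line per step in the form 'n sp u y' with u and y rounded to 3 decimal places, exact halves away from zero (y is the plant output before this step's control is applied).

(exact arithmetic carried between steps; '≈' marks a value shown rounded to 6 d.p. or computed from one; I and e_prev carry over from the previous line; the table rounds u and y to 3 d.p., halves away from zero)
n=0: y=0, sp=-3, e=sp−y=-3; I=-3, D=e−e_prev=-3; u=1/4·(-3)+1/4·(-3)+1·(-3)=-4.5; next y=1/5·0+1/2·(-4.5)=-2.25
n=1: y=-2.25, sp=-3, e=sp−y=-0.75; I=-3.75, D=e−e_prev=2.25; u=1/4·(-0.75)+1/4·(-3.75)+1·2.25=1.125; next y=1/5·(-2.25)+1/2·1.125=0.1125
n=2: y=0.1125, sp=-3, e=sp−y=-3.1125; I=-6.8625, D=e−e_prev=-2.3625; u=1/4·(-3.1125)+1/4·(-6.8625)+1·(-2.3625)=-4.85625; next y=1/5·0.1125+1/2·(-4.85625)=-2.405625
n=3: y=-2.405625, sp=-1, e=sp−y=1.405625; I=-5.456875, D=e−e_prev=4.518125; u=1/4·1.405625+1/4·(-5.456875)+1·4.518125≈3.505313; next y=1/5·(-2.405625)+1/2·3.505313≈1.271531
n=4: y≈1.271531, sp=-1, e=sp−y≈-2.271531; I≈-7.728406, D=e−e_prev≈-3.677156; u=1/4·(-2.271531)+1/4·(-7.728406)+1·(-3.677156)≈-6.177141; next y=1/5·1.271531+1/2·(-6.177141)≈-2.834264
n=5: y≈-2.834264, sp=-1, e=sp−y≈1.834264; I≈-5.894142, D=e−e_prev≈4.105795; u=1/4·1.834264+1/4·(-5.894142)+1·4.105795≈3.090826; next y=1/5·(-2.834264)+1/2·3.090826≈0.978560
n=6: y≈0.978560, sp=-1, e=sp−y≈-1.978560; I≈-7.872702, D=e−e_prev≈-3.812824; u=1/4·(-1.978560)+1/4·(-7.872702)+1·(-3.812824)≈-6.275640; next y=1/5·0.978560+1/2·(-6.275640)≈-2.942108
n=7: y≈-2.942108, sp=4, e=sp−y≈6.942108; I≈-0.930594, D=e−e_prev≈8.920668; u=1/4·6.942108+1/4·(-0.930594)+1·8.920668≈10.423546; next y=1/5·(-2.942108)+1/2·10.423546≈4.623352
n=8: y≈4.623352, sp=4, e=sp−y≈-0.623352; I≈-1.553946, D=e−e_prev≈-7.565459; u=1/4·(-0.623352)+1/4·(-1.553946)+1·(-7.565459)≈-8.109784; next y=1/5·4.623352+1/2·(-8.109784)≈-3.130222
n=9: y≈-3.130222, sp=4, e=sp−y≈7.130222; I≈5.576276, D=e−e_prev≈7.753573; u=1/4·7.130222+1/4·5.576276+1·7.753573≈10.930197; next y=1/5·(-3.130222)+1/2·10.930197≈4.839054
n=10: y≈4.839054, sp=4, e=sp−y≈-0.839054; I≈4.737221, D=e−e_prev≈-7.969276; u=1/4·(-0.839054)+1/4·4.737221+1·(-7.969276)≈-6.994734; next y=1/5·4.839054+1/2·(-6.994734)≈-2.529556
n=11: y≈-2.529556, sp=4, e=sp−y≈6.529556; I≈11.266777, D=e−e_prev≈7.368611; u=1/4·6.529556+1/4·11.266777+1·7.368611≈11.817694; next y=1/5·(-2.529556)+1/2·11.817694≈5.402936

0 -3 -4.500 0.000
1 -3 1.125 -2.250
2 -3 -4.856 0.113
3 -1 3.505 -2.406
4 -1 -6.177 1.272
5 -1 3.091 -2.834
6 -1 -6.276 0.979
7 4 10.424 -2.942
8 4 -8.110 4.623
9 4 10.930 -3.130
10 4 -6.995 4.839
11 4 11.818 -2.530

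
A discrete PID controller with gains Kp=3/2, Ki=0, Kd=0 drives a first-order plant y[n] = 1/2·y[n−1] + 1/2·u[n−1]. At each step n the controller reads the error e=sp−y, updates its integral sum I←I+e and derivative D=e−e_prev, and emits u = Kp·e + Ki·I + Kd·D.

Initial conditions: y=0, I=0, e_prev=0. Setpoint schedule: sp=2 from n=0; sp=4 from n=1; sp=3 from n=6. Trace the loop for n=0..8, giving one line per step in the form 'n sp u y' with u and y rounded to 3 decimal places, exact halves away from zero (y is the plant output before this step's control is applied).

0 2 3.000 0.000
1 4 3.750 1.500
2 4 2.063 2.625
3 4 2.484 2.344
4 4 2.379 2.414
5 4 2.405 2.396
6 3 0.899 2.401
7 3 2.025 1.650
8 3 1.744 1.838

(exact arithmetic carried between steps; '≈' marks a value shown rounded to 6 d.p. or computed from one; I and e_prev carry over from the previous line; the table rounds u and y to 3 d.p., halves away from zero)
n=0: y=0, sp=2, e=sp−y=2; I=2, D=e−e_prev=2; u=3/2·2+0·2+0·2=3; next y=1/2·0+1/2·3=1.5
n=1: y=1.5, sp=4, e=sp−y=2.5; I=4.5, D=e−e_prev=0.5; u=3/2·2.5+0·4.5+0·0.5=3.75; next y=1/2·1.5+1/2·3.75=2.625
n=2: y=2.625, sp=4, e=sp−y=1.375; I=5.875, D=e−e_prev=-1.125; u=3/2·1.375+0·5.875+0·(-1.125)=2.0625; next y=1/2·2.625+1/2·2.0625=2.34375
n=3: y=2.34375, sp=4, e=sp−y=1.65625; I=7.53125, D=e−e_prev=0.28125; u=3/2·1.65625+0·7.53125+0·0.28125=2.484375; next y=1/2·2.34375+1/2·2.484375≈2.414063
n=4: y≈2.414063, sp=4, e=sp−y≈1.585938; I≈9.117188, D=e−e_prev≈-0.070313; u=3/2·1.585938+0·9.117188+0·(-0.070313)≈2.378906; next y=1/2·2.414063+1/2·2.378906≈2.396484
n=5: y≈2.396484, sp=4, e=sp−y≈1.603516; I≈10.720703, D=e−e_prev≈0.017578; u=3/2·1.603516+0·10.720703+0·0.017578≈2.405273; next y=1/2·2.396484+1/2·2.405273≈2.400879
n=6: y≈2.400879, sp=3, e=sp−y≈0.599121; I≈11.319824, D=e−e_prev≈-1.004395; u=3/2·0.599121+0·11.319824+0·(-1.004395)≈0.898682; next y=1/2·2.400879+1/2·0.898682≈1.649780
n=7: y≈1.649780, sp=3, e=sp−y≈1.350220; I≈12.670044, D=e−e_prev≈0.751099; u=3/2·1.350220+0·12.670044+0·0.751099≈2.025330; next y=1/2·1.649780+1/2·2.025330≈1.837555
n=8: y≈1.837555, sp=3, e=sp−y≈1.162445; I≈13.832489, D=e−e_prev≈-0.187775; u=3/2·1.162445+0·13.832489+0·(-0.187775)≈1.743668; next y=1/2·1.837555+1/2·1.743668≈1.790611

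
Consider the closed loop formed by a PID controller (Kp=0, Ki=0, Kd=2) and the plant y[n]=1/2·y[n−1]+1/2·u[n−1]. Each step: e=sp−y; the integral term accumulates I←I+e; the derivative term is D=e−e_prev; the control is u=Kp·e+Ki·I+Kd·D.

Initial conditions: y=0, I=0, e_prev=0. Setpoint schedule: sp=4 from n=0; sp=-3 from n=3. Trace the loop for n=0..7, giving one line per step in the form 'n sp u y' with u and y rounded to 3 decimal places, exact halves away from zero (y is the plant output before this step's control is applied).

0 4 8.000 0.000
1 4 -8.000 4.000
2 4 12.000 -2.000
3 -3 -28.000 5.000
4 -3 33.000 -11.500
5 -3 -44.500 10.750
6 -3 55.250 -16.875
7 -3 -72.125 19.188

(exact arithmetic carried between steps; '≈' marks a value shown rounded to 6 d.p. or computed from one; I and e_prev carry over from the previous line; the table rounds u and y to 3 d.p., halves away from zero)
n=0: y=0, sp=4, e=sp−y=4; I=4, D=e−e_prev=4; u=0·4+0·4+2·4=8; next y=1/2·0+1/2·8=4
n=1: y=4, sp=4, e=sp−y=0; I=4, D=e−e_prev=-4; u=0·0+0·4+2·(-4)=-8; next y=1/2·4+1/2·(-8)=-2
n=2: y=-2, sp=4, e=sp−y=6; I=10, D=e−e_prev=6; u=0·6+0·10+2·6=12; next y=1/2·(-2)+1/2·12=5
n=3: y=5, sp=-3, e=sp−y=-8; I=2, D=e−e_prev=-14; u=0·(-8)+0·2+2·(-14)=-28; next y=1/2·5+1/2·(-28)=-11.5
n=4: y=-11.5, sp=-3, e=sp−y=8.5; I=10.5, D=e−e_prev=16.5; u=0·8.5+0·10.5+2·16.5=33; next y=1/2·(-11.5)+1/2·33=10.75
n=5: y=10.75, sp=-3, e=sp−y=-13.75; I=-3.25, D=e−e_prev=-22.25; u=0·(-13.75)+0·(-3.25)+2·(-22.25)=-44.5; next y=1/2·10.75+1/2·(-44.5)=-16.875
n=6: y=-16.875, sp=-3, e=sp−y=13.875; I=10.625, D=e−e_prev=27.625; u=0·13.875+0·10.625+2·27.625=55.25; next y=1/2·(-16.875)+1/2·55.25=19.1875
n=7: y=19.1875, sp=-3, e=sp−y=-22.1875; I=-11.5625, D=e−e_prev=-36.0625; u=0·(-22.1875)+0·(-11.5625)+2·(-36.0625)=-72.125; next y=1/2·19.1875+1/2·(-72.125)=-26.46875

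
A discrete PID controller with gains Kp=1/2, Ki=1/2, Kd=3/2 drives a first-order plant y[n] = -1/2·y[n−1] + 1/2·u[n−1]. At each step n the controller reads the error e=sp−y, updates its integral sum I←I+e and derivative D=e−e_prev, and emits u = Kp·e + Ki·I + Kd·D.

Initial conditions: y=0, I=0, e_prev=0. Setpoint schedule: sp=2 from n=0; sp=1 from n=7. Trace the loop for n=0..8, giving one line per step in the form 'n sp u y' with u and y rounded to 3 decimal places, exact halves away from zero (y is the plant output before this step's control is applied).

0 2 5.000 0.000
1 2 -3.250 2.500
2 2 13.688 -2.875
3 2 -19.828 8.281
4 2 49.605 -14.055
5 2 -90.583 31.830
6 2 195.921 -61.207
7 1 -388.956 128.564
8 1 801.726 -258.760

(exact arithmetic carried between steps; '≈' marks a value shown rounded to 6 d.p. or computed from one; I and e_prev carry over from the previous line; the table rounds u and y to 3 d.p., halves away from zero)
n=0: y=0, sp=2, e=sp−y=2; I=2, D=e−e_prev=2; u=1/2·2+1/2·2+3/2·2=5; next y=-1/2·0+1/2·5=2.5
n=1: y=2.5, sp=2, e=sp−y=-0.5; I=1.5, D=e−e_prev=-2.5; u=1/2·(-0.5)+1/2·1.5+3/2·(-2.5)=-3.25; next y=-1/2·2.5+1/2·(-3.25)=-2.875
n=2: y=-2.875, sp=2, e=sp−y=4.875; I=6.375, D=e−e_prev=5.375; u=1/2·4.875+1/2·6.375+3/2·5.375=13.6875; next y=-1/2·(-2.875)+1/2·13.6875=8.28125
n=3: y=8.28125, sp=2, e=sp−y=-6.28125; I=0.09375, D=e−e_prev=-11.15625; u=1/2·(-6.28125)+1/2·0.09375+3/2·(-11.15625)=-19.828125; next y=-1/2·8.28125+1/2·(-19.828125)≈-14.054688
n=4: y≈-14.054688, sp=2, e=sp−y≈16.054688; I≈16.148438, D=e−e_prev≈22.335938; u=1/2·16.054688+1/2·16.148438+3/2·22.335938≈49.605469; next y=-1/2·(-14.054688)+1/2·49.605469≈31.830078
n=5: y≈31.830078, sp=2, e=sp−y≈-29.830078; I≈-13.681641, D=e−e_prev≈-45.884766; u=1/2·(-29.830078)+1/2·(-13.681641)+3/2·(-45.884766)≈-90.583008; next y=-1/2·31.830078+1/2·(-90.583008)≈-61.206543
n=6: y≈-61.206543, sp=2, e=sp−y≈63.206543; I≈49.524902, D=e−e_prev≈93.036621; u=1/2·63.206543+1/2·49.524902+3/2·93.036621≈195.920654; next y=-1/2·(-61.206543)+1/2·195.920654≈128.563599
n=7: y≈128.563599, sp=1, e=sp−y≈-127.563599; I≈-78.038696, D=e−e_prev≈-190.770142; u=1/2·(-127.563599)+1/2·(-78.038696)+3/2·(-190.770142)≈-388.956360; next y=-1/2·128.563599+1/2·(-388.956360)≈-258.759979
n=8: y≈-258.759979, sp=1, e=sp−y≈259.759979; I≈181.721283, D=e−e_prev≈387.323578; u=1/2·259.759979+1/2·181.721283+3/2·387.323578≈801.725998; next y=-1/2·(-258.759979)+1/2·801.725998≈530.242989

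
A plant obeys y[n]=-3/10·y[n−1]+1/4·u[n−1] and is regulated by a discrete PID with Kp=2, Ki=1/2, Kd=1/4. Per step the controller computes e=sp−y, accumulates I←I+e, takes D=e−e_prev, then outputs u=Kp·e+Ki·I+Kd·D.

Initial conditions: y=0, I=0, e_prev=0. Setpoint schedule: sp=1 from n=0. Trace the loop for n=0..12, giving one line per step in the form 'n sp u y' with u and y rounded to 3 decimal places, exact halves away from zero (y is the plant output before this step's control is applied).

0 1 2.750 0.000
1 1 1.109 0.688
2 1 3.133 0.071
3 1 1.543 0.762
4 1 3.498 0.157
5 1 1.926 0.827
6 1 3.813 0.233
7 1 2.260 0.883
8 1 4.085 0.300
9 1 2.553 0.931
10 1 4.319 0.359
11 1 2.811 0.972
12 1 4.521 0.411

(exact arithmetic carried between steps; '≈' marks a value shown rounded to 6 d.p. or computed from one; I and e_prev carry over from the previous line; the table rounds u and y to 3 d.p., halves away from zero)
n=0: y=0, sp=1, e=sp−y=1; I=1, D=e−e_prev=1; u=2·1+1/2·1+1/4·1=2.75; next y=-3/10·0+1/4·2.75=0.6875
n=1: y=0.6875, sp=1, e=sp−y=0.3125; I=1.3125, D=e−e_prev=-0.6875; u=2·0.3125+1/2·1.3125+1/4·(-0.6875)=1.109375; next y=-3/10·0.6875+1/4·1.109375≈0.071094
n=2: y≈0.071094, sp=1, e=sp−y≈0.928906; I≈2.241406, D=e−e_prev≈0.616406; u=2·0.928906+1/2·2.241406+1/4·0.616406≈3.132617; next y=-3/10·0.071094+1/4·3.132617≈0.761826
n=3: y≈0.761826, sp=1, e=sp−y≈0.238174; I≈2.479580, D=e−e_prev≈-0.690732; u=2·0.238174+1/2·2.479580+1/4·(-0.690732)≈1.543455; next y=-3/10·0.761826+1/4·1.543455≈0.157316
n=4: y≈0.157316, sp=1, e=sp−y≈0.842684; I≈3.322264, D=e−e_prev≈0.604510; u=2·0.842684+1/2·3.322264+1/4·0.604510≈3.497628; next y=-3/10·0.157316+1/4·3.497628≈0.827212
n=5: y≈0.827212, sp=1, e=sp−y≈0.172788; I≈3.495052, D=e−e_prev≈-0.669897; u=2·0.172788+1/2·3.495052+1/4·(-0.669897)≈1.925627; next y=-3/10·0.827212+1/4·1.925627≈0.233243
n=6: y≈0.233243, sp=1, e=sp−y≈0.766757; I≈4.261809, D=e−e_prev≈0.593969; u=2·0.766757+1/2·4.261809+1/4·0.593969≈3.812910; next y=-3/10·0.233243+1/4·3.812910≈0.883255
n=7: y≈0.883255, sp=1, e=sp−y≈0.116745; I≈4.378554, D=e−e_prev≈-0.650012; u=2·0.116745+1/2·4.378554+1/4·(-0.650012)≈2.260265; next y=-3/10·0.883255+1/4·2.260265≈0.300090
n=8: y≈0.300090, sp=1, e=sp−y≈0.699910; I≈5.078464, D=e−e_prev≈0.583165; u=2·0.699910+1/2·5.078464+1/4·0.583165≈4.084844; next y=-3/10·0.300090+1/4·4.084844≈0.931184
n=9: y≈0.931184, sp=1, e=sp−y≈0.068816; I≈5.147280, D=e−e_prev≈-0.631094; u=2·0.068816+1/2·5.147280+1/4·(-0.631094)≈2.553499; next y=-3/10·0.931184+1/4·2.553499≈0.359019
n=10: y≈0.359019, sp=1, e=sp−y≈0.640981; I≈5.788261, D=e−e_prev≈0.572165; u=2·0.640981+1/2·5.788261+1/4·0.572165≈4.319133; next y=-3/10·0.359019+1/4·4.319133≈0.972077
n=11: y≈0.972077, sp=1, e=sp−y≈0.027923; I≈5.816184, D=e−e_prev≈-0.613058; u=2·0.027923+1/2·5.816184+1/4·(-0.613058)≈2.810673; next y=-3/10·0.972077+1/4·2.810673≈0.411045
n=12: y≈0.411045, sp=1, e=sp−y≈0.588955; I≈6.405139, D=e−e_prev≈0.561032; u=2·0.588955+1/2·6.405139+1/4·0.561032≈4.520737; next y=-3/10·0.411045+1/4·4.520737≈1.006871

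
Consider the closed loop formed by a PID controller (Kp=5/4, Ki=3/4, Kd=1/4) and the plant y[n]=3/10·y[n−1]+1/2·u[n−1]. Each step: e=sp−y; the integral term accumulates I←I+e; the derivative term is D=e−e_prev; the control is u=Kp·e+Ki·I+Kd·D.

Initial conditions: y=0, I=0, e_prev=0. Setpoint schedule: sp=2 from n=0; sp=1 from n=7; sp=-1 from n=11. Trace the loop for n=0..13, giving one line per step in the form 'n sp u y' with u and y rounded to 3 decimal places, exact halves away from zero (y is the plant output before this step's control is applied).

0 2 4.500 0.000
1 2 0.438 2.250
2 2 3.864 0.894
3 2 1.415 2.200
4 2 3.465 1.368
5 2 1.987 2.143
6 2 3.213 1.636
7 1 0.072 2.097
8 1 2.837 0.665
9 1 0.586 1.618
10 1 2.250 0.778
11 -1 -3.599 1.358
12 -1 1.466 -1.392
13 -1 -2.769 0.315

(exact arithmetic carried between steps; '≈' marks a value shown rounded to 6 d.p. or computed from one; I and e_prev carry over from the previous line; the table rounds u and y to 3 d.p., halves away from zero)
n=0: y=0, sp=2, e=sp−y=2; I=2, D=e−e_prev=2; u=5/4·2+3/4·2+1/4·2=4.5; next y=3/10·0+1/2·4.5=2.25
n=1: y=2.25, sp=2, e=sp−y=-0.25; I=1.75, D=e−e_prev=-2.25; u=5/4·(-0.25)+3/4·1.75+1/4·(-2.25)=0.4375; next y=3/10·2.25+1/2·0.4375=0.89375
n=2: y=0.89375, sp=2, e=sp−y=1.10625; I=2.85625, D=e−e_prev=1.35625; u=5/4·1.10625+3/4·2.85625+1/4·1.35625≈3.864063; next y=3/10·0.89375+1/2·3.864063≈2.200156
n=3: y≈2.200156, sp=2, e=sp−y≈-0.200156; I≈2.656094, D=e−e_prev≈-1.306406; u=5/4·(-0.200156)+3/4·2.656094+1/4·(-1.306406)≈1.415273; next y=3/10·2.200156+1/2·1.415273≈1.367684
n=4: y≈1.367684, sp=2, e=sp−y≈0.632316; I≈3.288410, D=e−e_prev≈0.832473; u=5/4·0.632316+3/4·3.288410+1/4·0.832473≈3.464821; next y=3/10·1.367684+1/2·3.464821≈2.142716
n=5: y≈2.142716, sp=2, e=sp−y≈-0.142716; I≈3.145694, D=e−e_prev≈-0.775032; u=5/4·(-0.142716)+3/4·3.145694+1/4·(-0.775032)≈1.987118; next y=3/10·2.142716+1/2·1.987118≈1.636374
n=6: y≈1.636374, sp=2, e=sp−y≈0.363626; I≈3.509321, D=e−e_prev≈0.506342; u=5/4·0.363626+3/4·3.509321+1/4·0.506342≈3.213109; next y=3/10·1.636374+1/2·3.213109≈2.097467
n=7: y≈2.097467, sp=1, e=sp−y≈-1.097467; I≈2.411854, D=e−e_prev≈-1.461093; u=5/4·(-1.097467)+3/4·2.411854+1/4·(-1.461093)≈0.071784; next y=3/10·2.097467+1/2·0.071784≈0.665132
n=8: y≈0.665132, sp=1, e=sp−y≈0.334868; I≈2.746722, D=e−e_prev≈1.432334; u=5/4·0.334868+3/4·2.746722+1/4·1.432334≈2.836710; next y=3/10·0.665132+1/2·2.836710≈1.617895
n=9: y≈1.617895, sp=1, e=sp−y≈-0.617895; I≈2.128827, D=e−e_prev≈-0.952763; u=5/4·(-0.617895)+3/4·2.128827+1/4·(-0.952763)≈0.586062; next y=3/10·1.617895+1/2·0.586062≈0.778399
n=10: y≈0.778399, sp=1, e=sp−y≈0.221601; I≈2.350428, D=e−e_prev≈0.839495; u=5/4·0.221601+3/4·2.350428+1/4·0.839495≈2.249696; next y=3/10·0.778399+1/2·2.249696≈1.358368
n=11: y≈1.358368, sp=-1, e=sp−y≈-2.358368; I≈-0.007940, D=e−e_prev≈-2.579969; u=5/4·(-2.358368)+3/4·(-0.007940)+1/4·(-2.579969)≈-3.598907; next y=3/10·1.358368+1/2·(-3.598907)≈-1.391943
n=12: y≈-1.391943, sp=-1, e=sp−y≈0.391943; I≈0.384003, D=e−e_prev≈2.750311; u=5/4·0.391943+3/4·0.384003+1/4·2.750311≈1.465509; next y=3/10·(-1.391943)+1/2·1.465509≈0.315172
n=13: y≈0.315172, sp=-1, e=sp−y≈-1.315172; I≈-0.931168, D=e−e_prev≈-1.707114; u=5/4·(-1.315172)+3/4·(-0.931168)+1/4·(-1.707114)≈-2.769119; next y=3/10·0.315172+1/2·(-2.769119)≈-1.290008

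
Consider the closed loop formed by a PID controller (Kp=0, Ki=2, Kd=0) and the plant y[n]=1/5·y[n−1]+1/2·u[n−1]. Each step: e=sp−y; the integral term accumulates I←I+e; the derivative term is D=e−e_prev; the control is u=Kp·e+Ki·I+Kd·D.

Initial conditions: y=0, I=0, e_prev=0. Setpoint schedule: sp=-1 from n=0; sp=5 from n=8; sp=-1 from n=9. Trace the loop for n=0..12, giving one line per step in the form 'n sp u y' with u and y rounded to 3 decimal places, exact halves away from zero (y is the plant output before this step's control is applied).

(exact arithmetic carried between steps; '≈' marks a value shown rounded to 6 d.p. or computed from one; I and e_prev carry over from the previous line; the table rounds u and y to 3 d.p., halves away from zero)
n=0: y=0, sp=-1, e=sp−y=-1; I=-1, D=e−e_prev=-1; u=0·(-1)+2·(-1)+0·(-1)=-2; next y=1/5·0+1/2·(-2)=-1
n=1: y=-1, sp=-1, e=sp−y=0; I=-1, D=e−e_prev=1; u=0·0+2·(-1)+0·1=-2; next y=1/5·(-1)+1/2·(-2)=-1.2
n=2: y=-1.2, sp=-1, e=sp−y=0.2; I=-0.8, D=e−e_prev=0.2; u=0·0.2+2·(-0.8)+0·0.2=-1.6; next y=1/5·(-1.2)+1/2·(-1.6)=-1.04
n=3: y=-1.04, sp=-1, e=sp−y=0.04; I=-0.76, D=e−e_prev=-0.16; u=0·0.04+2·(-0.76)+0·(-0.16)=-1.52; next y=1/5·(-1.04)+1/2·(-1.52)=-0.968
n=4: y=-0.968, sp=-1, e=sp−y=-0.032; I=-0.792, D=e−e_prev=-0.072; u=0·(-0.032)+2·(-0.792)+0·(-0.072)=-1.584; next y=1/5·(-0.968)+1/2·(-1.584)=-0.9856
n=5: y=-0.9856, sp=-1, e=sp−y=-0.0144; I=-0.8064, D=e−e_prev=0.0176; u=0·(-0.0144)+2·(-0.8064)+0·0.0176=-1.6128; next y=1/5·(-0.9856)+1/2·(-1.6128)=-1.00352
n=6: y=-1.00352, sp=-1, e=sp−y=0.00352; I=-0.80288, D=e−e_prev=0.01792; u=0·0.00352+2·(-0.80288)+0·0.01792=-1.60576; next y=1/5·(-1.00352)+1/2·(-1.60576)=-1.003584
n=7: y=-1.003584, sp=-1, e=sp−y=0.003584; I=-0.799296, D=e−e_prev=0.000064; u=0·0.003584+2·(-0.799296)+0·0.000064=-1.598592; next y=1/5·(-1.003584)+1/2·(-1.598592)≈-1.000013
n=8: y≈-1.000013, sp=5, e=sp−y≈6.000013; I≈5.200717, D=e−e_prev≈5.996429; u=0·6.000013+2·5.200717+0·5.996429≈10.401434; next y=1/5·(-1.000013)+1/2·10.401434≈5.000714
n=9: y≈5.000714, sp=-1, e=sp−y≈-6.000714; I≈-0.799997, D=e−e_prev≈-12.000727; u=0·(-6.000714)+2·(-0.799997)+0·(-12.000727)≈-1.599995; next y=1/5·5.000714+1/2·(-1.599995)≈0.200145
n=10: y≈0.200145, sp=-1, e=sp−y≈-1.200145; I≈-2.000143, D=e−e_prev≈4.800569; u=0·(-1.200145)+2·(-2.000143)+0·4.800569≈-4.000286; next y=1/5·0.200145+1/2·(-4.000286)≈-1.960114
n=11: y≈-1.960114, sp=-1, e=sp−y≈0.960114; I≈-1.040029, D=e−e_prev≈2.160259; u=0·0.960114+2·(-1.040029)+0·2.160259≈-2.080058; next y=1/5·(-1.960114)+1/2·(-2.080058)≈-1.432052
n=12: y≈-1.432052, sp=-1, e=sp−y≈0.432052; I≈-0.607977, D=e−e_prev≈-0.528062; u=0·0.432052+2·(-0.607977)+0·(-0.528062)≈-1.215954; next y=1/5·(-1.432052)+1/2·(-1.215954)≈-0.894388

0 -1 -2.000 0.000
1 -1 -2.000 -1.000
2 -1 -1.600 -1.200
3 -1 -1.520 -1.040
4 -1 -1.584 -0.968
5 -1 -1.613 -0.986
6 -1 -1.606 -1.004
7 -1 -1.599 -1.004
8 5 10.401 -1.000
9 -1 -1.600 5.001
10 -1 -4.000 0.200
11 -1 -2.080 -1.960
12 -1 -1.216 -1.432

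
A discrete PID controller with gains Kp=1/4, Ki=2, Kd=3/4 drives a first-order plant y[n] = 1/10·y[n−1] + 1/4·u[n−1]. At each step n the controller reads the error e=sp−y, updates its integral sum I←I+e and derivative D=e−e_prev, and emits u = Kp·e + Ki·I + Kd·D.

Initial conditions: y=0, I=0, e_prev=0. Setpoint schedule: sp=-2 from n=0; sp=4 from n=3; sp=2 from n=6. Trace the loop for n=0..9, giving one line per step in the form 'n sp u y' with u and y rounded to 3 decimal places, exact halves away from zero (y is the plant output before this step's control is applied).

0 -2 -6.000 0.000
1 -2 -4.000 -1.500
2 -2 -7.175 -1.150
3 4 11.664 -1.909
4 4 4.511 2.725
5 4 14.511 1.400
6 2 5.614 3.768
7 2 11.317 1.780
8 2 6.585 3.007
9 2 8.671 1.947

(exact arithmetic carried between steps; '≈' marks a value shown rounded to 6 d.p. or computed from one; I and e_prev carry over from the previous line; the table rounds u and y to 3 d.p., halves away from zero)
n=0: y=0, sp=-2, e=sp−y=-2; I=-2, D=e−e_prev=-2; u=1/4·(-2)+2·(-2)+3/4·(-2)=-6; next y=1/10·0+1/4·(-6)=-1.5
n=1: y=-1.5, sp=-2, e=sp−y=-0.5; I=-2.5, D=e−e_prev=1.5; u=1/4·(-0.5)+2·(-2.5)+3/4·1.5=-4; next y=1/10·(-1.5)+1/4·(-4)=-1.15
n=2: y=-1.15, sp=-2, e=sp−y=-0.85; I=-3.35, D=e−e_prev=-0.35; u=1/4·(-0.85)+2·(-3.35)+3/4·(-0.35)=-7.175; next y=1/10·(-1.15)+1/4·(-7.175)=-1.90875
n=3: y=-1.90875, sp=4, e=sp−y=5.90875; I=2.55875, D=e−e_prev=6.75875; u=1/4·5.90875+2·2.55875+3/4·6.75875=11.66375; next y=1/10·(-1.90875)+1/4·11.66375≈2.725063
n=4: y≈2.725063, sp=4, e=sp−y≈1.274938; I≈3.833688, D=e−e_prev≈-4.633813; u=1/4·1.274938+2·3.833688+3/4·(-4.633813)≈4.51075; next y=1/10·2.725063+1/4·4.51075≈1.400194
n=5: y≈1.400194, sp=4, e=sp−y≈2.599806; I≈6.433494, D=e−e_prev≈1.324869; u=1/4·2.599806+2·6.433494+3/4·1.324869≈14.510591; next y=1/10·1.400194+1/4·14.510591≈3.767667
n=6: y≈3.767667, sp=2, e=sp−y≈-1.767667; I≈4.665827, D=e−e_prev≈-4.367473; u=1/4·(-1.767667)+2·4.665827+3/4·(-4.367473)≈5.614132; next y=1/10·3.767667+1/4·5.614132≈1.780300
n=7: y≈1.780300, sp=2, e=sp−y≈0.219700; I≈4.885527, D=e−e_prev≈1.987367; u=1/4·0.219700+2·4.885527+3/4·1.987367≈11.316505; next y=1/10·1.780300+1/4·11.316505≈3.007156
n=8: y≈3.007156, sp=2, e=sp−y≈-1.007156; I≈3.878371, D=e−e_prev≈-1.226857; u=1/4·(-1.007156)+2·3.878371+3/4·(-1.226857)≈6.584810; next y=1/10·3.007156+1/4·6.584810≈1.946918
n=9: y≈1.946918, sp=2, e=sp−y≈0.053082; I≈3.931453, D=e−e_prev≈1.060238; u=1/4·0.053082+2·3.931453+3/4·1.060238≈8.671354; next y=1/10·1.946918+1/4·8.671354≈2.362530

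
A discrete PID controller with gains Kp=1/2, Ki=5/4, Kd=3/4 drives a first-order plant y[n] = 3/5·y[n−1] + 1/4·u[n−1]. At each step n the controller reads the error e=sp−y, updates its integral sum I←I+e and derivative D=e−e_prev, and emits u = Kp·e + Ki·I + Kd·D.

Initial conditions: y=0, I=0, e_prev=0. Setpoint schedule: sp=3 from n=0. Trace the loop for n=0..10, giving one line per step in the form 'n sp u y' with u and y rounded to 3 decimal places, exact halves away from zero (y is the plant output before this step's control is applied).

(exact arithmetic carried between steps; '≈' marks a value shown rounded to 6 d.p. or computed from one; I and e_prev carry over from the previous line; the table rounds u and y to 3 d.p., halves away from zero)
n=0: y=0, sp=3, e=sp−y=3; I=3, D=e−e_prev=3; u=1/2·3+5/4·3+3/4·3=7.5; next y=3/5·0+1/4·7.5=1.875
n=1: y=1.875, sp=3, e=sp−y=1.125; I=4.125, D=e−e_prev=-1.875; u=1/2·1.125+5/4·4.125+3/4·(-1.875)=4.3125; next y=3/5·1.875+1/4·4.3125=2.203125
n=2: y=2.203125, sp=3, e=sp−y=0.796875; I=4.921875, D=e−e_prev=-0.328125; u=1/2·0.796875+5/4·4.921875+3/4·(-0.328125)≈6.304688; next y=3/5·2.203125+1/4·6.304688≈2.898047
n=3: y≈2.898047, sp=3, e=sp−y≈0.101953; I≈5.023828, D=e−e_prev≈-0.694922; u=1/2·0.101953+5/4·5.023828+3/4·(-0.694922)≈5.809570; next y=3/5·2.898047+1/4·5.809570≈3.191221
n=4: y≈3.191221, sp=3, e=sp−y≈-0.191221; I≈4.832607, D=e−e_prev≈-0.293174; u=1/2·(-0.191221)+5/4·4.832607+3/4·(-0.293174)≈5.725269; next y=3/5·3.191221+1/4·5.725269≈3.346050
n=5: y≈3.346050, sp=3, e=sp−y≈-0.346050; I≈4.486558, D=e−e_prev≈-0.154829; u=1/2·(-0.346050)+5/4·4.486558+3/4·(-0.154829)≈5.319051; next y=3/5·3.346050+1/4·5.319051≈3.337392
n=6: y≈3.337392, sp=3, e=sp−y≈-0.337392; I≈4.149165, D=e−e_prev≈0.008657; u=1/2·(-0.337392)+5/4·4.149165+3/4·0.008657≈5.024253; next y=3/5·3.337392+1/4·5.024253≈3.258499
n=7: y≈3.258499, sp=3, e=sp−y≈-0.258499; I≈3.890667, D=e−e_prev≈0.078894; u=1/2·(-0.258499)+5/4·3.890667+3/4·0.078894≈4.793254; next y=3/5·3.258499+1/4·4.793254≈3.153413
n=8: y≈3.153413, sp=3, e=sp−y≈-0.153413; I≈3.737254, D=e−e_prev≈0.105086; u=1/2·(-0.153413)+5/4·3.737254+3/4·0.105086≈4.673675; next y=3/5·3.153413+1/4·4.673675≈3.060467
n=9: y≈3.060467, sp=3, e=sp−y≈-0.060467; I≈3.676787, D=e−e_prev≈0.092946; u=1/2·(-0.060467)+5/4·3.676787+3/4·0.092946≈4.635461; next y=3/5·3.060467+1/4·4.635461≈2.995145
n=10: y≈2.995145, sp=3, e=sp−y≈0.004855; I≈3.681642, D=e−e_prev≈0.065321; u=1/2·0.004855+5/4·3.681642+3/4·0.065321≈4.653471; next y=3/5·2.995145+1/4·4.653471≈2.960455

0 3 7.500 0.000
1 3 4.313 1.875
2 3 6.305 2.203
3 3 5.810 2.898
4 3 5.725 3.191
5 3 5.319 3.346
6 3 5.024 3.337
7 3 4.793 3.258
8 3 4.674 3.153
9 3 4.635 3.060
10 3 4.653 2.995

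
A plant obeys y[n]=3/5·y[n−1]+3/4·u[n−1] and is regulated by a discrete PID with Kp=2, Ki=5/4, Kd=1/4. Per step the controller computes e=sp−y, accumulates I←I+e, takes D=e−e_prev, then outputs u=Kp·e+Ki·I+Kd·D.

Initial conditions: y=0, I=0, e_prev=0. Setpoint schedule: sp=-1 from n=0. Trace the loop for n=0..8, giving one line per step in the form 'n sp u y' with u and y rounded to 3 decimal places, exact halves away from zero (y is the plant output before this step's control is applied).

0 -1 -3.500 0.000
1 -1 4.688 -2.625
2 -1 -9.917 1.941
3 -1 16.298 -6.274
4 -1 -30.729 8.459
5 -1 53.636 -17.971
6 -1 -97.712 29.445
7 -1 173.803 -55.617
8 -1 -313.288 96.982

(exact arithmetic carried between steps; '≈' marks a value shown rounded to 6 d.p. or computed from one; I and e_prev carry over from the previous line; the table rounds u and y to 3 d.p., halves away from zero)
n=0: y=0, sp=-1, e=sp−y=-1; I=-1, D=e−e_prev=-1; u=2·(-1)+5/4·(-1)+1/4·(-1)=-3.5; next y=3/5·0+3/4·(-3.5)=-2.625
n=1: y=-2.625, sp=-1, e=sp−y=1.625; I=0.625, D=e−e_prev=2.625; u=2·1.625+5/4·0.625+1/4·2.625=4.6875; next y=3/5·(-2.625)+3/4·4.6875=1.940625
n=2: y=1.940625, sp=-1, e=sp−y=-2.940625; I=-2.315625, D=e−e_prev=-4.565625; u=2·(-2.940625)+5/4·(-2.315625)+1/4·(-4.565625)≈-9.917188; next y=3/5·1.940625+3/4·(-9.917188)≈-6.273516
n=3: y≈-6.273516, sp=-1, e=sp−y≈5.273516; I≈2.957891, D=e−e_prev≈8.214141; u=2·5.273516+5/4·2.957891+1/4·8.214141≈16.297930; next y=3/5·(-6.273516)+3/4·16.297930≈8.459338
n=4: y≈8.459338, sp=-1, e=sp−y≈-9.459338; I≈-6.501447, D=e−e_prev≈-14.732854; u=2·(-9.459338)+5/4·(-6.501447)+1/4·(-14.732854)≈-30.728698; next y=3/5·8.459338+3/4·(-30.728698)≈-17.970921
n=5: y≈-17.970921, sp=-1, e=sp−y≈16.970921; I≈10.469474, D=e−e_prev≈26.430259; u=2·16.970921+5/4·10.469474+1/4·26.430259≈53.636249; next y=3/5·(-17.970921)+3/4·53.636249≈29.444634
n=6: y≈29.444634, sp=-1, e=sp−y≈-30.444634; I≈-19.975160, D=e−e_prev≈-47.415555; u=2·(-30.444634)+5/4·(-19.975160)+1/4·(-47.415555)≈-97.712107; next y=3/5·29.444634+3/4·(-97.712107)≈-55.617300
n=7: y≈-55.617300, sp=-1, e=sp−y≈54.617300; I≈34.642140, D=e−e_prev≈85.061934; u=2·54.617300+5/4·34.642140+1/4·85.061934≈173.802758; next y=3/5·(-55.617300)+3/4·173.802758≈96.981688
n=8: y≈96.981688, sp=-1, e=sp−y≈-97.981688; I≈-63.339549, D=e−e_prev≈-152.598988; u=2·(-97.981688)+5/4·(-63.339549)+1/4·(-152.598988)≈-313.287560; next y=3/5·96.981688+3/4·(-313.287560)≈-176.776657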